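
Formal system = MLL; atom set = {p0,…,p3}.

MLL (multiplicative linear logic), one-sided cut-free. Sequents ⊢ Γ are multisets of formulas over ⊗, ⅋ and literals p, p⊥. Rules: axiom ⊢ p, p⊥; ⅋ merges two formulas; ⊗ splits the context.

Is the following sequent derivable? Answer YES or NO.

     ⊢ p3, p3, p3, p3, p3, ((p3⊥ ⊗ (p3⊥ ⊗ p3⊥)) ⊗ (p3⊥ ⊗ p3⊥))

Derivation (root first):
[⊗]  ⊢ p3, p3, p3, p3, p3, ((p3⊥ ⊗ (p3⊥ ⊗ p3⊥)) ⊗ (p3⊥ ⊗ p3⊥))
  [⊗]  ⊢ p3, p3, p3, (p3⊥ ⊗ (p3⊥ ⊗ p3⊥))
    [Ax]  ⊢ p3, p3⊥
    [⊗]  ⊢ p3, p3, (p3⊥ ⊗ p3⊥)
      [Ax]  ⊢ p3, p3⊥
      [Ax]  ⊢ p3, p3⊥
  [⊗]  ⊢ p3, p3, (p3⊥ ⊗ p3⊥)
    [Ax]  ⊢ p3, p3⊥
    [Ax]  ⊢ p3, p3⊥

Result: YES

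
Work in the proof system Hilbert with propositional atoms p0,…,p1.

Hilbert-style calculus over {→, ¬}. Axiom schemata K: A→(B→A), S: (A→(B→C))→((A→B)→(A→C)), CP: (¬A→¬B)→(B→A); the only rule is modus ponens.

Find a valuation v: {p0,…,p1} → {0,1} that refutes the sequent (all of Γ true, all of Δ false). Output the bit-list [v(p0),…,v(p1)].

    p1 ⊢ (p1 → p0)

Truth-table refutation:
  v=00: Γ:[p1=F] Δ:[(p1 → p0)=T] refutes=False
  v=01: Γ:[p1=T] Δ:[(p1 → p0)=F] refutes=True  ← countermodel

Result: [0, 1]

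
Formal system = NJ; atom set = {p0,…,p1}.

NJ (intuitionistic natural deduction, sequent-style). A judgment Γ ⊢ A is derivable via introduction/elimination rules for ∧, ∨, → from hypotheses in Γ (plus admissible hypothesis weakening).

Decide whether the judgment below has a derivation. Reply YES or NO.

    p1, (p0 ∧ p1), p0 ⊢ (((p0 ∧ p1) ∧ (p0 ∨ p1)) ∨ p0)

Derivation (root first):
[∨I₁] p1, (p0 ∧ p1), p0 ⊢ (((p0 ∧ p1) ∧ (p0 ∨ p1)) ∨ p0)
  [∧I] p1, (p0 ∧ p1), p0 ⊢ ((p0 ∧ p1) ∧ (p0 ∨ p1))
    [Wk] p1, p0, (p0 ∧ p1) ⊢ (p0 ∧ p1)
      [∧I] p1, p0 ⊢ (p0 ∧ p1)
        [Ax] p0 ⊢ p0
        [Ax] p1 ⊢ p1
    [∨I₂] p1 ⊢ (p0 ∨ p1)
      [Ax] p1 ⊢ p1

Result: YES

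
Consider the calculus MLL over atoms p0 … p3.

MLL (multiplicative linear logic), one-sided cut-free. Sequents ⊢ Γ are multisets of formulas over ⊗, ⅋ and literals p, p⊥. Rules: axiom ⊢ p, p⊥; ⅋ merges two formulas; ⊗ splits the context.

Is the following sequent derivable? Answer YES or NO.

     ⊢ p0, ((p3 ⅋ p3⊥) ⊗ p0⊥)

Derivation trace:
[⊗]  ⊢ p0, ((p3 ⅋ p3⊥) ⊗ p0⊥)
  [⅋]  ⊢ (p3 ⅋ p3⊥)
    [Ax]  ⊢ p3, p3⊥
  [Ax]  ⊢ p0, p0⊥

Result: YES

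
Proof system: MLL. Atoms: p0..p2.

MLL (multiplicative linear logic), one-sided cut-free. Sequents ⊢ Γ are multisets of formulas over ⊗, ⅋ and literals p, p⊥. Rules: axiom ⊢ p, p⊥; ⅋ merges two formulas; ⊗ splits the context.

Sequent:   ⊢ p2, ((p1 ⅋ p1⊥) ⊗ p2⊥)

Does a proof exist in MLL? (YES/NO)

Derivation trace:
[⊗]  ⊢ p2, ((p1 ⅋ p1⊥) ⊗ p2⊥)
  [⅋]  ⊢ (p1 ⅋ p1⊥)
    [Ax]  ⊢ p1, p1⊥
  [Ax]  ⊢ p2, p2⊥

Result: YES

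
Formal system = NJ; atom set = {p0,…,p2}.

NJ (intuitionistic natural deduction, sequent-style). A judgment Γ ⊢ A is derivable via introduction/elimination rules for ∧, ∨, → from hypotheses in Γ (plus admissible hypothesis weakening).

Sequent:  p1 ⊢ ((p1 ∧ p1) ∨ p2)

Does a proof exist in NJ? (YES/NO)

Proof tree:
[∨I₁] p1 ⊢ ((p1 ∧ p1) ∨ p2)
  [∧I] p1 ⊢ (p1 ∧ p1)
    [Ax] p1 ⊢ p1
    [Ax] p1 ⊢ p1

Result: YES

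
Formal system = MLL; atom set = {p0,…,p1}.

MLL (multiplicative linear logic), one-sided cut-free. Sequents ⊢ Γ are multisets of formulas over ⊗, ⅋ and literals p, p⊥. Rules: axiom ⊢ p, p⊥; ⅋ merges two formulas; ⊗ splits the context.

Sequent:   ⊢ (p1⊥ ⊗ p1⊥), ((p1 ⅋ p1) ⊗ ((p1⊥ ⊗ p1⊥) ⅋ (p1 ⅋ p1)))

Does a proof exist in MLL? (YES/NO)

Derivation (root first):
[⊗]  ⊢ (p1⊥ ⊗ p1⊥), ((p1 ⅋ p1) ⊗ ((p1⊥ ⊗ p1⊥) ⅋ (p1 ⅋ p1)))
  [⅋]  ⊢ (p1⊥ ⊗ p1⊥), (p1 ⅋ p1)
    [⊗]  ⊢ p1, p1, (p1⊥ ⊗ p1⊥)
      [Ax]  ⊢ p1, p1⊥
      [Ax]  ⊢ p1, p1⊥
  [⅋]  ⊢ ((p1⊥ ⊗ p1⊥) ⅋ (p1 ⅋ p1))
    [⅋]  ⊢ (p1⊥ ⊗ p1⊥), (p1 ⅋ p1)
      [⊗]  ⊢ p1, p1, (p1⊥ ⊗ p1⊥)
        [Ax]  ⊢ p1, p1⊥
        [Ax]  ⊢ p1, p1⊥

Result: YES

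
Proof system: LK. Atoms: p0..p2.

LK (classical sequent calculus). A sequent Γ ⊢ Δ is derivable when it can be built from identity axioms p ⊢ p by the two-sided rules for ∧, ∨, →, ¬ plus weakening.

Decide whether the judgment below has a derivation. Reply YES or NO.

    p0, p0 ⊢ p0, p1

Derivation trace:
[WL] p0, p0 ⊢ p0, p1
  [WR] p0 ⊢ p0, p1
    [Ax] p0 ⊢ p0

Result: YES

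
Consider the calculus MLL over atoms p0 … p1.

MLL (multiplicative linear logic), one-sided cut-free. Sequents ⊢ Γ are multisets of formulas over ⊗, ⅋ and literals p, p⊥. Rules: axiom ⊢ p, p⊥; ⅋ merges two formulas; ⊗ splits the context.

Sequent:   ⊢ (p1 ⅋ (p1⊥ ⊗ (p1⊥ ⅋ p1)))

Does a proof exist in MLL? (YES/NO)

Proof tree:
[⅋]  ⊢ (p1 ⅋ (p1⊥ ⊗ (p1⊥ ⅋ p1)))
  [⊗]  ⊢ p1, (p1⊥ ⊗ (p1⊥ ⅋ p1))
    [Ax]  ⊢ p1, p1⊥
    [⅋]  ⊢ (p1⊥ ⅋ p1)
      [Ax]  ⊢ p1, p1⊥

Result: YES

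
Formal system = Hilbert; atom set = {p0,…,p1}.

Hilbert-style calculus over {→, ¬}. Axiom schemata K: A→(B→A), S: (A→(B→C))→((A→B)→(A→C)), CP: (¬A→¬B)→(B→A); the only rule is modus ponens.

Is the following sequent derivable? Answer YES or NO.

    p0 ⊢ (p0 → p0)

Derivation trace:
[MP] p0 ⊢ (p0 → p0)
  [K]  ⊢ (p0 → (p0 → p0))
  [MP] p0 ⊢ p0
    [MP] p0 ⊢ (p0 → p0)
      [K]  ⊢ (p0 → (p0 → p0))
      [Hyp] p0 ⊢ p0
    [MP] p0 ⊢ p0
      [MP] p0 ⊢ (p0 → p0)
        [K]  ⊢ (p0 → (p0 → p0))
        [Hyp] p0 ⊢ p0
      [Hyp] p0 ⊢ p0

Result: YES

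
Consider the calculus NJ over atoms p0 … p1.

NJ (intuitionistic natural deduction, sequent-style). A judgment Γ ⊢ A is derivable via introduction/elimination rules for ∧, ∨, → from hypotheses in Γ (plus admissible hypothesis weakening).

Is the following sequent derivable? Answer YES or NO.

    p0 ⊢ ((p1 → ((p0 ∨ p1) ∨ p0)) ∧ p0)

Derivation (root first):
[∧I] p0 ⊢ ((p1 → ((p0 ∨ p1) ∨ p0)) ∧ p0)
  [→I]  ⊢ (p1 → ((p0 ∨ p1) ∨ p0))
    [∨I₁] p1 ⊢ ((p0 ∨ p1) ∨ p0)
      [∨I₂] p1 ⊢ (p0 ∨ p1)
        [Ax] p1 ⊢ p1
  [Ax] p0 ⊢ p0

Result: YES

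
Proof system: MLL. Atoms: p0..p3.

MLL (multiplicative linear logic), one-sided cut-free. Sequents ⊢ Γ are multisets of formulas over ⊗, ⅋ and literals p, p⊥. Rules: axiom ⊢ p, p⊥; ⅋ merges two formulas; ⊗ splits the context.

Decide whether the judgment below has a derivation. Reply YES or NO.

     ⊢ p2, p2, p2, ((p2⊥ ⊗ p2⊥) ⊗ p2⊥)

Derivation (root first):
[⊗]  ⊢ p2, p2, p2, ((p2⊥ ⊗ p2⊥) ⊗ p2⊥)
  [⊗]  ⊢ p2, p2, (p2⊥ ⊗ p2⊥)
    [Ax]  ⊢ p2, p2⊥
    [Ax]  ⊢ p2, p2⊥
  [Ax]  ⊢ p2, p2⊥

Result: YES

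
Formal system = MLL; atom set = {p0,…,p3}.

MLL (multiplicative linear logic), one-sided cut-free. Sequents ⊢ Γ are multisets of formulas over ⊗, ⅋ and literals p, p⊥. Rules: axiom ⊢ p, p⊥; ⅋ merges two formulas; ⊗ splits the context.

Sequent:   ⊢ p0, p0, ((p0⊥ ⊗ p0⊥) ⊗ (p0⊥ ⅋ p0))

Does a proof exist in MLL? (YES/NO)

Derivation (root first):
[⊗]  ⊢ p0, p0, ((p0⊥ ⊗ p0⊥) ⊗ (p0⊥ ⅋ p0))
  [⊗]  ⊢ p0, p0, (p0⊥ ⊗ p0⊥)
    [Ax]  ⊢ p0, p0⊥
    [Ax]  ⊢ p0, p0⊥
  [⅋]  ⊢ (p0⊥ ⅋ p0)
    [Ax]  ⊢ p0, p0⊥

Result: YES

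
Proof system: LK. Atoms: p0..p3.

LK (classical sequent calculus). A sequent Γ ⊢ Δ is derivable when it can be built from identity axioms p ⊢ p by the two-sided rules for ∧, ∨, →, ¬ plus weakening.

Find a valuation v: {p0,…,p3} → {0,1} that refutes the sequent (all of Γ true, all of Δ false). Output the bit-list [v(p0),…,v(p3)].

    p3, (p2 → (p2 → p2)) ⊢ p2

Search for a countermodel by truth-table:
  v=0000: Γ:[p3=F, (p2 → (p2 → p2))=T] Δ:[p2=F] refutes=False
  v=0001: Γ:[p3=T, (p2 → (p2 → p2))=T] Δ:[p2=F] refutes=True  ← countermodel

Result: [0, 0, 0, 1]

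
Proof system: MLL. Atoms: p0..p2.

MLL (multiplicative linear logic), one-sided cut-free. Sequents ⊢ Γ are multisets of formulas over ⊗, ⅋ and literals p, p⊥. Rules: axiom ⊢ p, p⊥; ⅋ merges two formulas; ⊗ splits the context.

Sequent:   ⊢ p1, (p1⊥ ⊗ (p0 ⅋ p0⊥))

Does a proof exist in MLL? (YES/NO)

Derivation (root first):
[⊗]  ⊢ p1, (p1⊥ ⊗ (p0 ⅋ p0⊥))
  [Ax]  ⊢ p1, p1⊥
  [⅋]  ⊢ (p0 ⅋ p0⊥)
    [Ax]  ⊢ p0, p0⊥

Result: YES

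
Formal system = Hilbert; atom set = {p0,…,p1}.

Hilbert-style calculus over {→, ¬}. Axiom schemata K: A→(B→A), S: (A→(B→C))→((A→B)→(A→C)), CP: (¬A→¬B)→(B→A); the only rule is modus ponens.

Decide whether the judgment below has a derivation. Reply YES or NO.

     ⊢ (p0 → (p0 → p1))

Truth-table refutation:
  v=00: Γ:[] Δ:[(p0 → (p0 → p1))=T] refutes=False
  v=01: Γ:[] Δ:[(p0 → (p0 → p1))=T] refutes=False
  v=10: Γ:[] Δ:[(p0 → (p0 → p1))=F] refutes=True  ← countermodel

Result: NO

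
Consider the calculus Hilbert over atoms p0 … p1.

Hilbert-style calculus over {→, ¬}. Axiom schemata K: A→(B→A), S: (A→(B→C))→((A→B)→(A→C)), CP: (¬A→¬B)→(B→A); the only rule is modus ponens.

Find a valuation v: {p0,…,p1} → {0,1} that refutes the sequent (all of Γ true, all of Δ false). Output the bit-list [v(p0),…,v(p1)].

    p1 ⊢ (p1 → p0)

Enumerate valuations to refute Γ ⊢ Δ:
  v=00: Γ:[p1=F] Δ:[(p1 → p0)=T] refutes=False
  v=01: Γ:[p1=T] Δ:[(p1 → p0)=F] refutes=True  ← countermodel

Result: [0, 1]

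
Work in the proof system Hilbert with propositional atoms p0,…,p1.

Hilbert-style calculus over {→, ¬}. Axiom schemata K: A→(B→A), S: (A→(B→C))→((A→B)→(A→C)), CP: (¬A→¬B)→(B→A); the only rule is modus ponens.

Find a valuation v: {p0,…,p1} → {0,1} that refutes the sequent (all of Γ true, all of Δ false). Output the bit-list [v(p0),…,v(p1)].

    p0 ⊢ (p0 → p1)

Truth-table refutation:
  v=00: Γ:[p0=F] Δ:[(p0 → p1)=T] refutes=False
  v=01: Γ:[p0=F] Δ:[(p0 → p1)=T] refutes=False
  v=10: Γ:[p0=T] Δ:[(p0 → p1)=F] refutes=True  ← countermodel

Result: [1, 0]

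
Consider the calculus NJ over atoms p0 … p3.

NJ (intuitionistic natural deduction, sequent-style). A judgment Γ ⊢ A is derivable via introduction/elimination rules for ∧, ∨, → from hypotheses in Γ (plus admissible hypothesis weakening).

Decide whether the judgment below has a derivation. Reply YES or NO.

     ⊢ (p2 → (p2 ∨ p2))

Proof tree:
[→I]  ⊢ (p2 → (p2 ∨ p2))
  [∨I₁] p2 ⊢ (p2 ∨ p2)
    [Ax] p2 ⊢ p2

Result: YES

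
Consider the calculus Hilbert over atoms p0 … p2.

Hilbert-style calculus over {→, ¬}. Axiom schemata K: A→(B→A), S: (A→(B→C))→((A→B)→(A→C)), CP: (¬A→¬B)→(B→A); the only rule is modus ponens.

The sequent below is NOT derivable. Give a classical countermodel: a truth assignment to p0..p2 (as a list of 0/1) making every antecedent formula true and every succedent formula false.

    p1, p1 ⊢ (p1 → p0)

Search for a countermodel by truth-table:
  v=000: Γ:[p1=F, p1=F] Δ:[(p1 → p0)=T] refutes=False
  v=001: Γ:[p1=F, p1=F] Δ:[(p1 → p0)=T] refutes=False
  v=010: Γ:[p1=T, p1=T] Δ:[(p1 → p0)=F] refutes=True  ← countermodel

Result: [0, 1, 0]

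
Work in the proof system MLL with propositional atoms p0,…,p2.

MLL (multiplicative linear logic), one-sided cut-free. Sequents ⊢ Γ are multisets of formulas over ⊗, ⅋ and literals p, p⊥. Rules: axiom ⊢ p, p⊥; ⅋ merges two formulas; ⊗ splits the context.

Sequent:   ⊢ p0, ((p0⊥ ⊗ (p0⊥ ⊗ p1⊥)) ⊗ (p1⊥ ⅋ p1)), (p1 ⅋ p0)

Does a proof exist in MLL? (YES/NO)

Derivation trace:
[⅋]  ⊢ p0, ((p0⊥ ⊗ (p0⊥ ⊗ p1⊥)) ⊗ (p1⊥ ⅋ p1)), (p1 ⅋ p0)
  [⊗]  ⊢ p0, p0, p1, ((p0⊥ ⊗ (p0⊥ ⊗ p1⊥)) ⊗ (p1⊥ ⅋ p1))
    [⊗]  ⊢ p0, p0, p1, (p0⊥ ⊗ (p0⊥ ⊗ p1⊥))
      [Ax]  ⊢ p0, p0⊥
      [⊗]  ⊢ p0, p1, (p0⊥ ⊗ p1⊥)
        [Ax]  ⊢ p0, p0⊥
        [Ax]  ⊢ p1, p1⊥
    [⅋]  ⊢ (p1⊥ ⅋ p1)
      [Ax]  ⊢ p1, p1⊥

Result: YES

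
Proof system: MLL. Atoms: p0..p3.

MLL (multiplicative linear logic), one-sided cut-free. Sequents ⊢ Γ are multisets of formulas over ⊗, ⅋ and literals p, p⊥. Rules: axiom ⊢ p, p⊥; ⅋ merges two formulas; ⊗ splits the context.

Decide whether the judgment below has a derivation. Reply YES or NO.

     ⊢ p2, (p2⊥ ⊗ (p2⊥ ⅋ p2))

Derivation trace:
[⊗]  ⊢ p2, (p2⊥ ⊗ (p2⊥ ⅋ p2))
  [Ax]  ⊢ p2, p2⊥
  [⅋]  ⊢ (p2⊥ ⅋ p2)
    [Ax]  ⊢ p2, p2⊥

Result: YES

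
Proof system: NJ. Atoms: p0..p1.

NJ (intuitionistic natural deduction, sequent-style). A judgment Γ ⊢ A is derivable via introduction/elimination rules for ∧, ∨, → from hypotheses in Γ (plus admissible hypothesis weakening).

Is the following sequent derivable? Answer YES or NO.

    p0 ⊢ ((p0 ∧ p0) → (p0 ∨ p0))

Derivation trace:
[→I] p0 ⊢ ((p0 ∧ p0) → (p0 ∨ p0))
  [∨I₁] p0, (p0 ∧ p0) ⊢ (p0 ∨ p0)
    [Wk] p0, (p0 ∧ p0) ⊢ p0
      [Ax] p0 ⊢ p0

Result: YES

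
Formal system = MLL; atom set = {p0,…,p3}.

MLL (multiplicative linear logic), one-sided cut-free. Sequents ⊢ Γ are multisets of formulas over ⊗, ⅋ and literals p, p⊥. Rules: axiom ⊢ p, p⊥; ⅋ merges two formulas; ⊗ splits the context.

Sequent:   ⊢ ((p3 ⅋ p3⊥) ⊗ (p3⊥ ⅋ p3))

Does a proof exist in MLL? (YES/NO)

Derivation (root first):
[⊗]  ⊢ ((p3 ⅋ p3⊥) ⊗ (p3⊥ ⅋ p3))
  [⅋]  ⊢ (p3 ⅋ p3⊥)
    [Ax]  ⊢ p3, p3⊥
  [⅋]  ⊢ (p3⊥ ⅋ p3)
    [Ax]  ⊢ p3, p3⊥

Result: YES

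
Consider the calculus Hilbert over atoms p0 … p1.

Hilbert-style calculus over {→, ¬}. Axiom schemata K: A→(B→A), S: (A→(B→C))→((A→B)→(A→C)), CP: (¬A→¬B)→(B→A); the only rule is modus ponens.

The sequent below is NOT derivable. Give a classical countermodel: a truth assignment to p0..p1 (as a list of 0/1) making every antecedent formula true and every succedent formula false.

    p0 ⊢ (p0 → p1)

Enumerate valuations to refute Γ ⊢ Δ:
  v=00: Γ:[p0=F] Δ:[(p0 → p1)=T] refutes=False
  v=01: Γ:[p0=F] Δ:[(p0 → p1)=T] refutes=False
  v=10: Γ:[p0=T] Δ:[(p0 → p1)=F] refutes=True  ← countermodel

Result: [1, 0]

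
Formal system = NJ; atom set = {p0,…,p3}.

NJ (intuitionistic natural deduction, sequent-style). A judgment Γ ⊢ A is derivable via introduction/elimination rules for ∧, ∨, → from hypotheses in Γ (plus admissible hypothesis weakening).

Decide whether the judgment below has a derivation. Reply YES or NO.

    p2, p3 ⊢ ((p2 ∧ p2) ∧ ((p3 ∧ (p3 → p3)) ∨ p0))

Derivation (root first):
[∧I] p2, p3 ⊢ ((p2 ∧ p2) ∧ ((p3 ∧ (p3 → p3)) ∨ p0))
  [∧I] p2 ⊢ (p2 ∧ p2)
    [Ax] p2 ⊢ p2
    [Ax] p2 ⊢ p2
  [∨I₁] p3 ⊢ ((p3 ∧ (p3 → p3)) ∨ p0)
    [∧I] p3 ⊢ (p3 ∧ (p3 → p3))
      [Ax] p3 ⊢ p3
      [→I]  ⊢ (p3 → p3)
        [Ax] p3 ⊢ p3

Result: YES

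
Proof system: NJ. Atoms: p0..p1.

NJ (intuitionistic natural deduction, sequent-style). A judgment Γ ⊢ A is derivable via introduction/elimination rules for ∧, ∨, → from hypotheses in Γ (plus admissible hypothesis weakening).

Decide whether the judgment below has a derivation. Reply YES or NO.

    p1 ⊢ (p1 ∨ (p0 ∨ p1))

Proof tree:
[∨I₂] p1 ⊢ (p1 ∨ (p0 ∨ p1))
  [∨I₂] p1 ⊢ (p0 ∨ p1)
    [Ax] p1 ⊢ p1

Result: YES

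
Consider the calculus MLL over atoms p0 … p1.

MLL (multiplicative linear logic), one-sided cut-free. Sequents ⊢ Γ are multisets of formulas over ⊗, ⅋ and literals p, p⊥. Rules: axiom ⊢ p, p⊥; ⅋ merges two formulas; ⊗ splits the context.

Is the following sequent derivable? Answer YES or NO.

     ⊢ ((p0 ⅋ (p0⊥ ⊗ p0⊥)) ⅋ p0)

Proof tree:
[⅋]  ⊢ ((p0 ⅋ (p0⊥ ⊗ p0⊥)) ⅋ p0)
  [⅋]  ⊢ p0, (p0 ⅋ (p0⊥ ⊗ p0⊥))
    [⊗]  ⊢ p0, p0, (p0⊥ ⊗ p0⊥)
      [Ax]  ⊢ p0, p0⊥
      [Ax]  ⊢ p0, p0⊥

Result: YES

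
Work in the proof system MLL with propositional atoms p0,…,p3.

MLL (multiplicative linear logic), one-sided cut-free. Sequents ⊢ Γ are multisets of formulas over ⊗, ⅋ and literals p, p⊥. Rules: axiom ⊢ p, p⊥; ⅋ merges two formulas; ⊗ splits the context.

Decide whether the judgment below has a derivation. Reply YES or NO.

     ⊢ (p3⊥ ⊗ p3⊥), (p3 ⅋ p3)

Derivation (root first):
[⅋]  ⊢ (p3⊥ ⊗ p3⊥), (p3 ⅋ p3)
  [⊗]  ⊢ p3, p3, (p3⊥ ⊗ p3⊥)
    [Ax]  ⊢ p3, p3⊥
    [Ax]  ⊢ p3, p3⊥

Result: YES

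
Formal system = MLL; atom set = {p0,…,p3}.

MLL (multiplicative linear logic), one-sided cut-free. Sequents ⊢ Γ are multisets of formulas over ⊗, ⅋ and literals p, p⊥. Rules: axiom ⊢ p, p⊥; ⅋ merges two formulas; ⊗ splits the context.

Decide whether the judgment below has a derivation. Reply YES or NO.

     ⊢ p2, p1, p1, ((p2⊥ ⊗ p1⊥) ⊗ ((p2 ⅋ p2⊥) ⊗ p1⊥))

Derivation trace:
[⊗]  ⊢ p2, p1, p1, ((p2⊥ ⊗ p1⊥) ⊗ ((p2 ⅋ p2⊥) ⊗ p1⊥))
  [⊗]  ⊢ p2, p1, (p2⊥ ⊗ p1⊥)
    [Ax]  ⊢ p2, p2⊥
    [Ax]  ⊢ p1, p1⊥
  [⊗]  ⊢ p1, ((p2 ⅋ p2⊥) ⊗ p1⊥)
    [⅋]  ⊢ (p2 ⅋ p2⊥)
      [Ax]  ⊢ p2, p2⊥
    [Ax]  ⊢ p1, p1⊥

Result: YES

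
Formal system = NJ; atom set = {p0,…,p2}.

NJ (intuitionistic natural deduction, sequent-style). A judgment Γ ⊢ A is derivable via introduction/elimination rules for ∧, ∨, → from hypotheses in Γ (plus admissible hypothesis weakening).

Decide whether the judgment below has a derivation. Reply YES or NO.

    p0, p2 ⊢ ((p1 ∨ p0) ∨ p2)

Derivation trace:
[∨I₁] p0, p2 ⊢ ((p1 ∨ p0) ∨ p2)
  [Wk] p0, p2 ⊢ (p1 ∨ p0)
    [∨I₂] p0 ⊢ (p1 ∨ p0)
      [Ax] p0 ⊢ p0

Result: YES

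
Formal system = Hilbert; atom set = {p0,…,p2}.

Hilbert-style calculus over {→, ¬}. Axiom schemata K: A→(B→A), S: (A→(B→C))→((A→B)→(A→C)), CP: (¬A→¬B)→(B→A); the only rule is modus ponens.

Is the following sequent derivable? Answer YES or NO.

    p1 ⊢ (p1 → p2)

Truth-table refutation:
  v=000: Γ:[p1=F] Δ:[(p1 → p2)=T] refutes=False
  v=001: Γ:[p1=F] Δ:[(p1 → p2)=T] refutes=False
  v=010: Γ:[p1=T] Δ:[(p1 → p2)=F] refutes=True  ← countermodel

Result: NO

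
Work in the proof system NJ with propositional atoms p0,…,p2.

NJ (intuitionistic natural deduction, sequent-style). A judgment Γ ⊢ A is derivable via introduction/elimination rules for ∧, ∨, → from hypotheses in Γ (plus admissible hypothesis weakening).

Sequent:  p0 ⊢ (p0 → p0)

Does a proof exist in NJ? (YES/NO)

Derivation trace:
[Wk] p0 ⊢ (p0 → p0)
  [→I]  ⊢ (p0 → p0)
    [Ax] p0 ⊢ p0

Result: YES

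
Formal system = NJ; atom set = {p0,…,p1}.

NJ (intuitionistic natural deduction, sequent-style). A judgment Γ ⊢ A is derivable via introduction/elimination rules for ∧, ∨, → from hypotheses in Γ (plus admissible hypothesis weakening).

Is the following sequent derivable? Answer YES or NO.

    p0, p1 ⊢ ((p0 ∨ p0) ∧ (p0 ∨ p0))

Derivation (root first):
[Wk] p0, p1 ⊢ ((p0 ∨ p0) ∧ (p0 ∨ p0))
  [∧I] p0 ⊢ ((p0 ∨ p0) ∧ (p0 ∨ p0))
    [∨I₁] p0 ⊢ (p0 ∨ p0)
      [Ax] p0 ⊢ p0
    [∨I₁] p0 ⊢ (p0 ∨ p0)
      [Ax] p0 ⊢ p0

Result: YES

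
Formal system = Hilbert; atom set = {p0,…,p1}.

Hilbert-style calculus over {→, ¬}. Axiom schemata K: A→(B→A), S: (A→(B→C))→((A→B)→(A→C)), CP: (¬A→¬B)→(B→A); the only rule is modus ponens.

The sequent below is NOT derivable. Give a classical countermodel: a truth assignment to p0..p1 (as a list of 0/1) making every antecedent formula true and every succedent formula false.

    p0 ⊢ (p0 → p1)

Search for a countermodel by truth-table:
  v=00: Γ:[p0=F] Δ:[(p0 → p1)=T] refutes=False
  v=01: Γ:[p0=F] Δ:[(p0 → p1)=T] refutes=False
  v=10: Γ:[p0=T] Δ:[(p0 → p1)=F] refutes=True  ← countermodel

Result: [1, 0]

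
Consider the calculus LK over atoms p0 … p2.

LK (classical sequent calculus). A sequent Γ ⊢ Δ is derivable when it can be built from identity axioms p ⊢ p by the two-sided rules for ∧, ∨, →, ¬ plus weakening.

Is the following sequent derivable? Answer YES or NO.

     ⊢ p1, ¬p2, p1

Search for a countermodel by truth-table:
  v=000: Γ:[] Δ:[p1=F, ¬p2=T, p1=F] refutes=False
  v=001: Γ:[] Δ:[p1=F, ¬p2=F, p1=F] refutes=True  ← countermodel

Result: NO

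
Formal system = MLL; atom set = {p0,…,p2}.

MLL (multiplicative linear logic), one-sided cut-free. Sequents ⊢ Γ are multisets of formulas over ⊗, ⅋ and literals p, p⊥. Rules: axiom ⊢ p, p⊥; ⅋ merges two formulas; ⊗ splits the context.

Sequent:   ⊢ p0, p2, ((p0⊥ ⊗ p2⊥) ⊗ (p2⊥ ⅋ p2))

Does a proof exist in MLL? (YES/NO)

Proof tree:
[⊗]  ⊢ p0, p2, ((p0⊥ ⊗ p2⊥) ⊗ (p2⊥ ⅋ p2))
  [⊗]  ⊢ p0, p2, (p0⊥ ⊗ p2⊥)
    [Ax]  ⊢ p0, p0⊥
    [Ax]  ⊢ p2, p2⊥
  [⅋]  ⊢ (p2⊥ ⅋ p2)
    [Ax]  ⊢ p2, p2⊥

Result: YES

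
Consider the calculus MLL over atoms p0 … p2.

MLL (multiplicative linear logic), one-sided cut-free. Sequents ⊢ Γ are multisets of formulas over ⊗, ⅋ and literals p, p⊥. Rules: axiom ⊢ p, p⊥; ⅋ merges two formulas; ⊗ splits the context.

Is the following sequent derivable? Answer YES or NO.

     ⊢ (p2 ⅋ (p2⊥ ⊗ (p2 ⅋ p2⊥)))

Proof tree:
[⅋]  ⊢ (p2 ⅋ (p2⊥ ⊗ (p2 ⅋ p2⊥)))
  [⊗]  ⊢ p2, (p2⊥ ⊗ (p2 ⅋ p2⊥))
    [Ax]  ⊢ p2, p2⊥
    [⅋]  ⊢ (p2 ⅋ p2⊥)
      [Ax]  ⊢ p2, p2⊥

Result: YES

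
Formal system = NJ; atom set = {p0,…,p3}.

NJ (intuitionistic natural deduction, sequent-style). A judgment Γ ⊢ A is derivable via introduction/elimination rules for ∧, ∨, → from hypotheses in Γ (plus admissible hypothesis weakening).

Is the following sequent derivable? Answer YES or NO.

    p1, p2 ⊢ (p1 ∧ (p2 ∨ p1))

Proof tree:
[∧I] p1, p2 ⊢ (p1 ∧ (p2 ∨ p1))
  [Ax] p1 ⊢ p1
  [∨I₁] p2 ⊢ (p2 ∨ p1)
    [Ax] p2 ⊢ p2

Result: YES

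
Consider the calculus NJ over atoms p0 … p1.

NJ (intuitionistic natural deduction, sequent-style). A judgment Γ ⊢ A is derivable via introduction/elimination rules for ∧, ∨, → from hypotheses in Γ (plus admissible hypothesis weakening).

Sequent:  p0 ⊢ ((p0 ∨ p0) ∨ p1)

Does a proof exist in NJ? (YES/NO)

Proof tree:
[∨I₁] p0 ⊢ ((p0 ∨ p0) ∨ p1)
  [∨I₂] p0 ⊢ (p0 ∨ p0)
    [Ax] p0 ⊢ p0

Result: YES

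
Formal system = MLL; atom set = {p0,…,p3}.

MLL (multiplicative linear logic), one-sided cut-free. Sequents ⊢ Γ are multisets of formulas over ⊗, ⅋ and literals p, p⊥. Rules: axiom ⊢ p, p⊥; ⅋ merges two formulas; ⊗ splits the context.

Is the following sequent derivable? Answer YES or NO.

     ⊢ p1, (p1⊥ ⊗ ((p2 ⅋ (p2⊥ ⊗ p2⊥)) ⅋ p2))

Derivation (root first):
[⊗]  ⊢ p1, (p1⊥ ⊗ ((p2 ⅋ (p2⊥ ⊗ p2⊥)) ⅋ p2))
  [Ax]  ⊢ p1, p1⊥
  [⅋]  ⊢ ((p2 ⅋ (p2⊥ ⊗ p2⊥)) ⅋ p2)
    [⅋]  ⊢ p2, (p2 ⅋ (p2⊥ ⊗ p2⊥))
      [⊗]  ⊢ p2, p2, (p2⊥ ⊗ p2⊥)
        [Ax]  ⊢ p2, p2⊥
        [Ax]  ⊢ p2, p2⊥

Result: YES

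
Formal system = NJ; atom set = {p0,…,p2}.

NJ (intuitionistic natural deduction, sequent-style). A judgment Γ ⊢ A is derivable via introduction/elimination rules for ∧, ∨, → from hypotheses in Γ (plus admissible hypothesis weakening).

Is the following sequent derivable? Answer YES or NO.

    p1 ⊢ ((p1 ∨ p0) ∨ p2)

Derivation trace:
[∨I₁] p1 ⊢ ((p1 ∨ p0) ∨ p2)
  [∨I₁] p1 ⊢ (p1 ∨ p0)
    [Ax] p1 ⊢ p1

Result: YES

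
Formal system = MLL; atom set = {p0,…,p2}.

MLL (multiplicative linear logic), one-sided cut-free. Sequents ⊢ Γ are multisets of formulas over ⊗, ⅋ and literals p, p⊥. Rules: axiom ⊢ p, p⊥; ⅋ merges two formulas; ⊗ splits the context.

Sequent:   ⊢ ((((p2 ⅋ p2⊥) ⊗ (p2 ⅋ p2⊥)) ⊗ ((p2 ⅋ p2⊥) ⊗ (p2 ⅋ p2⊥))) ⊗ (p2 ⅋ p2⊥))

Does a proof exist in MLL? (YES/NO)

Derivation trace:
[⊗]  ⊢ ((((p2 ⅋ p2⊥) ⊗ (p2 ⅋ p2⊥)) ⊗ ((p2 ⅋ p2⊥) ⊗ (p2 ⅋ p2⊥))) ⊗ (p2 ⅋ p2⊥))
  [⊗]  ⊢ (((p2 ⅋ p2⊥) ⊗ (p2 ⅋ p2⊥)) ⊗ ((p2 ⅋ p2⊥) ⊗ (p2 ⅋ p2⊥)))
    [⊗]  ⊢ ((p2 ⅋ p2⊥) ⊗ (p2 ⅋ p2⊥))
      [⅋]  ⊢ (p2 ⅋ p2⊥)
        [Ax]  ⊢ p2, p2⊥
      [⅋]  ⊢ (p2 ⅋ p2⊥)
        [Ax]  ⊢ p2, p2⊥
    [⊗]  ⊢ ((p2 ⅋ p2⊥) ⊗ (p2 ⅋ p2⊥))
      [⅋]  ⊢ (p2 ⅋ p2⊥)
        [Ax]  ⊢ p2, p2⊥
      [⅋]  ⊢ (p2 ⅋ p2⊥)
        [Ax]  ⊢ p2, p2⊥
  [⅋]  ⊢ (p2 ⅋ p2⊥)
    [Ax]  ⊢ p2, p2⊥

Result: YES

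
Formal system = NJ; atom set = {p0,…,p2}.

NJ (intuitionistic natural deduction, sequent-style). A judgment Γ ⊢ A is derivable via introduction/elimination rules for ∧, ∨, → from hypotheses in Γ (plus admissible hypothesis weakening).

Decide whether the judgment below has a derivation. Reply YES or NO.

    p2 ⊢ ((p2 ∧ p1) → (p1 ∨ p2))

Derivation trace:
[→I] p2 ⊢ ((p2 ∧ p1) → (p1 ∨ p2))
  [Wk] p2, (p2 ∧ p1) ⊢ (p1 ∨ p2)
    [∨I₂] p2 ⊢ (p1 ∨ p2)
      [Ax] p2 ⊢ p2

Result: YES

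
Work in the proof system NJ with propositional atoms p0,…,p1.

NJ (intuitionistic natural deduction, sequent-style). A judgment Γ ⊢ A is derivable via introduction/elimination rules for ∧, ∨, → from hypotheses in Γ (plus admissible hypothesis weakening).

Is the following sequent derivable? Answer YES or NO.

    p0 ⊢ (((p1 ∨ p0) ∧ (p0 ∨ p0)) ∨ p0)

Derivation (root first):
[∨I₁] p0 ⊢ (((p1 ∨ p0) ∧ (p0 ∨ p0)) ∨ p0)
  [∧I] p0 ⊢ ((p1 ∨ p0) ∧ (p0 ∨ p0))
    [∨I₂] p0 ⊢ (p1 ∨ p0)
      [Ax] p0 ⊢ p0
    [∨I₂] p0, p0 ⊢ (p0 ∨ p0)
      [Wk] p0, p0 ⊢ p0
        [Ax] p0 ⊢ p0

Result: YES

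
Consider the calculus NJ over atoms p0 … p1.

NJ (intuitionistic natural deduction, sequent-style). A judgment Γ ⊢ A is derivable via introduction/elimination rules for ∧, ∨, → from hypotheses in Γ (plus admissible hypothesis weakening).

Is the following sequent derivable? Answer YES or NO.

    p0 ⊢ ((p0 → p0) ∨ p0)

Proof tree:
[∨I₁] p0 ⊢ ((p0 → p0) ∨ p0)
  [→I] p0 ⊢ (p0 → p0)
    [Wk] p0, p0 ⊢ p0
      [Ax] p0 ⊢ p0

Result: YES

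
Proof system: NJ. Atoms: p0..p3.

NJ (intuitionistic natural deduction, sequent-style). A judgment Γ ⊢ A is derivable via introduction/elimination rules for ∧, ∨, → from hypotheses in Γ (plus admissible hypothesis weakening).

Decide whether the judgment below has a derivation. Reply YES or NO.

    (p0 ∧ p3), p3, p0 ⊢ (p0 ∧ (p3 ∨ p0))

Derivation (root first):
[∧I] (p0 ∧ p3), p3, p0 ⊢ (p0 ∧ (p3 ∨ p0))
  [Ax] p0 ⊢ p0
  [Wk] p3, (p0 ∧ p3) ⊢ (p3 ∨ p0)
    [∨I₁] p3 ⊢ (p3 ∨ p0)
      [Ax] p3 ⊢ p3

Result: YES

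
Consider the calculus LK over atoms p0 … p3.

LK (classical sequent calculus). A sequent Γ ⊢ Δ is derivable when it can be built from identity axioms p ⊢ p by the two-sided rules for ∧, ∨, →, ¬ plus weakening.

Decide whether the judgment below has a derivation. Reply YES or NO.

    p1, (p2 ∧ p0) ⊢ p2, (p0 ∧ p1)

Proof tree:
[∧L] p1, (p2 ∧ p0) ⊢ p2, (p0 ∧ p1)
  [∧R] p1, p2, p0 ⊢ p2, (p0 ∧ p1)
    [WR] p2, p0 ⊢ p2, p0
      [WL] p2, p0 ⊢ p2
        [Ax] p2 ⊢ p2
    [Ax] p1 ⊢ p1

Result: YES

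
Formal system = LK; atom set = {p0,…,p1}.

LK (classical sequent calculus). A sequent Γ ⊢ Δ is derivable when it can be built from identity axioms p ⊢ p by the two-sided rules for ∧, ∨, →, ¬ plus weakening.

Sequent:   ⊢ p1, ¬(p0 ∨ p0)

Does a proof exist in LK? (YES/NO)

Search for a countermodel by truth-table:
  v=00: Γ:[] Δ:[p1=F, ¬(p0 ∨ p0)=T] refutes=False
  v=01: Γ:[] Δ:[p1=T, ¬(p0 ∨ p0)=T] refutes=False
  v=10: Γ:[] Δ:[p1=F, ¬(p0 ∨ p0)=F] refutes=True  ← countermodel

Result: NO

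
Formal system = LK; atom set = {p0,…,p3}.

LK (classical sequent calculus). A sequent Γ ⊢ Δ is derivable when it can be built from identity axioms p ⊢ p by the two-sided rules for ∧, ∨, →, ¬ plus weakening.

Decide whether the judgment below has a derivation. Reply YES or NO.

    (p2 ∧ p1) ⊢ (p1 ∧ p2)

Derivation trace:
[∧L] (p2 ∧ p1) ⊢ (p1 ∧ p2)
  [∧R] p1, p2 ⊢ (p1 ∧ p2)
    [Ax] p1 ⊢ p1
    [Ax] p2 ⊢ p2

Result: YES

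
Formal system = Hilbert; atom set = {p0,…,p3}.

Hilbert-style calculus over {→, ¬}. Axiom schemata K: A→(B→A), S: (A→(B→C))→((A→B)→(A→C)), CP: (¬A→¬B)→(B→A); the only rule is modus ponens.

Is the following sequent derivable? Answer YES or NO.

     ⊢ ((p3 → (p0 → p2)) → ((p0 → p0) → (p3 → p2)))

Enumerate valuations to refute Γ ⊢ Δ:
  v=0000: Γ:[] Δ:[((p3 → (p0 → p2)) → ((p0 → p0) → (p3 → p2)))=T] refutes=False
  v=0001: Γ:[] Δ:[((p3 → (p0 → p2)) → ((p0 → p0) → (p3 → p2)))=F] refutes=True  ← countermodel

Result: NO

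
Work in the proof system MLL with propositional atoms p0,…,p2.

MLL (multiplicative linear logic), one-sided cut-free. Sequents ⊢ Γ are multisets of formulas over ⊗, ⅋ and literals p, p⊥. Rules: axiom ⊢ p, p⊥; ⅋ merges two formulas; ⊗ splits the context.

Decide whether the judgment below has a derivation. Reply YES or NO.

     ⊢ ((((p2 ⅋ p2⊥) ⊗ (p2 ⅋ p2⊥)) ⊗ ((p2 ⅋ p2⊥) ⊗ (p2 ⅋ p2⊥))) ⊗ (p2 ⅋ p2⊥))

Derivation (root first):
[⊗]  ⊢ ((((p2 ⅋ p2⊥) ⊗ (p2 ⅋ p2⊥)) ⊗ ((p2 ⅋ p2⊥) ⊗ (p2 ⅋ p2⊥))) ⊗ (p2 ⅋ p2⊥))
  [⊗]  ⊢ (((p2 ⅋ p2⊥) ⊗ (p2 ⅋ p2⊥)) ⊗ ((p2 ⅋ p2⊥) ⊗ (p2 ⅋ p2⊥)))
    [⊗]  ⊢ ((p2 ⅋ p2⊥) ⊗ (p2 ⅋ p2⊥))
      [⅋]  ⊢ (p2 ⅋ p2⊥)
        [Ax]  ⊢ p2, p2⊥
      [⅋]  ⊢ (p2 ⅋ p2⊥)
        [Ax]  ⊢ p2, p2⊥
    [⊗]  ⊢ ((p2 ⅋ p2⊥) ⊗ (p2 ⅋ p2⊥))
      [⅋]  ⊢ (p2 ⅋ p2⊥)
        [Ax]  ⊢ p2, p2⊥
      [⅋]  ⊢ (p2 ⅋ p2⊥)
        [Ax]  ⊢ p2, p2⊥
  [⅋]  ⊢ (p2 ⅋ p2⊥)
    [Ax]  ⊢ p2, p2⊥

Result: YES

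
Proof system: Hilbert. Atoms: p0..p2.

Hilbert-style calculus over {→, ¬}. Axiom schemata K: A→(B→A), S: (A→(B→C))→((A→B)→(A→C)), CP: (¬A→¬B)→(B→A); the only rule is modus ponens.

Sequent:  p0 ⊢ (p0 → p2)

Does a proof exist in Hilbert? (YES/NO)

Enumerate valuations to refute Γ ⊢ Δ:
  v=000: Γ:[p0=F] Δ:[(p0 → p2)=T] refutes=False
  v=001: Γ:[p0=F] Δ:[(p0 → p2)=T] refutes=False
  v=010: Γ:[p0=F] Δ:[(p0 → p2)=T] refutes=False
  v=011: Γ:[p0=F] Δ:[(p0 → p2)=T] refutes=False
  v=100: Γ:[p0=T] Δ:[(p0 → p2)=F] refutes=True  ← countermodel

Result: NO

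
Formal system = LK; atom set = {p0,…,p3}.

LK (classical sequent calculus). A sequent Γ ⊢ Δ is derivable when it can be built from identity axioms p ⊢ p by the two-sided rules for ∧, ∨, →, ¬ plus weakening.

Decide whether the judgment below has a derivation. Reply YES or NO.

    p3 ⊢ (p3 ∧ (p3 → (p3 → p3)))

Derivation trace:
[∧R] p3 ⊢ (p3 ∧ (p3 → (p3 → p3)))
  [Ax] p3 ⊢ p3
  [→R]  ⊢ (p3 → (p3 → p3))
    [WL] p3 ⊢ (p3 → p3)
      [→R]  ⊢ (p3 → p3)
        [Ax] p3 ⊢ p3

Result: YES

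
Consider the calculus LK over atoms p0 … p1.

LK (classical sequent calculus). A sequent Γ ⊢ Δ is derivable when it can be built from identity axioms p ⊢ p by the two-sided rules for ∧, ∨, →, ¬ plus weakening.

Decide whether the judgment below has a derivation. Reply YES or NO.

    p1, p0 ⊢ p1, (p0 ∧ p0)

Derivation trace:
[∧R] p1, p0 ⊢ p1, (p0 ∧ p0)
  [WR] p1 ⊢ p1, p0
    [Ax] p1 ⊢ p1
  [Ax] p0 ⊢ p0

Result: YES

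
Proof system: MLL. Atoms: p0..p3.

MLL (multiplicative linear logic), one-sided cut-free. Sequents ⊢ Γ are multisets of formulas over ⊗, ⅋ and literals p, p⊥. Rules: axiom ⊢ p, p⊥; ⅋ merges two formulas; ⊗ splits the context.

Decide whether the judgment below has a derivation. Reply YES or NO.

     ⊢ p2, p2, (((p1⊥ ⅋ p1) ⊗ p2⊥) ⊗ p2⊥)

Proof tree:
[⊗]  ⊢ p2, p2, (((p1⊥ ⅋ p1) ⊗ p2⊥) ⊗ p2⊥)
  [⊗]  ⊢ p2, ((p1⊥ ⅋ p1) ⊗ p2⊥)
    [⅋]  ⊢ (p1⊥ ⅋ p1)
      [Ax]  ⊢ p1, p1⊥
    [Ax]  ⊢ p2, p2⊥
  [Ax]  ⊢ p2, p2⊥

Result: YES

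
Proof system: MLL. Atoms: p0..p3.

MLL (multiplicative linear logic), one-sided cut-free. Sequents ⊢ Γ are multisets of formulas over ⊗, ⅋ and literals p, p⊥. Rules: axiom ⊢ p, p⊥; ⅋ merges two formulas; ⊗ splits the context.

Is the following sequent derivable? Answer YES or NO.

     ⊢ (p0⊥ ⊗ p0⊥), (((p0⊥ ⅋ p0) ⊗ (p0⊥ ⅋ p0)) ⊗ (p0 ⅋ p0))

Proof tree:
[⊗]  ⊢ (p0⊥ ⊗ p0⊥), (((p0⊥ ⅋ p0) ⊗ (p0⊥ ⅋ p0)) ⊗ (p0 ⅋ p0))
  [⊗]  ⊢ ((p0⊥ ⅋ p0) ⊗ (p0⊥ ⅋ p0))
    [⅋]  ⊢ (p0⊥ ⅋ p0)
      [Ax]  ⊢ p0, p0⊥
    [⅋]  ⊢ (p0⊥ ⅋ p0)
      [Ax]  ⊢ p0, p0⊥
  [⅋]  ⊢ (p0⊥ ⊗ p0⊥), (p0 ⅋ p0)
    [⊗]  ⊢ p0, p0, (p0⊥ ⊗ p0⊥)
      [Ax]  ⊢ p0, p0⊥
      [Ax]  ⊢ p0, p0⊥

Result: YES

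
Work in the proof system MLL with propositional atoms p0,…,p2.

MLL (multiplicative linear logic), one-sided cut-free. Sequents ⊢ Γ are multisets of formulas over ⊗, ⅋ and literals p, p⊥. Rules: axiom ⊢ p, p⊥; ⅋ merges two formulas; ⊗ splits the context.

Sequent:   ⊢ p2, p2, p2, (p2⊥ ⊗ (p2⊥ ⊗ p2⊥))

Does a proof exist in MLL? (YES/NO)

Derivation (root first):
[⊗]  ⊢ p2, p2, p2, (p2⊥ ⊗ (p2⊥ ⊗ p2⊥))
  [Ax]  ⊢ p2, p2⊥
  [⊗]  ⊢ p2, p2, (p2⊥ ⊗ p2⊥)
    [Ax]  ⊢ p2, p2⊥
    [Ax]  ⊢ p2, p2⊥

Result: YES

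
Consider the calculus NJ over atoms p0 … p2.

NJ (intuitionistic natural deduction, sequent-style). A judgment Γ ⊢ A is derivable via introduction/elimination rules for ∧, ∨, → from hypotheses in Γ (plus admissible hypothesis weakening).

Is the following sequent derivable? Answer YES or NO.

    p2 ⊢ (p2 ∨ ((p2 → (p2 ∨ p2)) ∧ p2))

Derivation trace:
[∨I₂] p2 ⊢ (p2 ∨ ((p2 → (p2 ∨ p2)) ∧ p2))
  [∧I] p2 ⊢ ((p2 → (p2 ∨ p2)) ∧ p2)
    [→I]  ⊢ (p2 → (p2 ∨ p2))
      [∨I₁] p2 ⊢ (p2 ∨ p2)
        [Ax] p2 ⊢ p2
    [Ax] p2 ⊢ p2

Result: YES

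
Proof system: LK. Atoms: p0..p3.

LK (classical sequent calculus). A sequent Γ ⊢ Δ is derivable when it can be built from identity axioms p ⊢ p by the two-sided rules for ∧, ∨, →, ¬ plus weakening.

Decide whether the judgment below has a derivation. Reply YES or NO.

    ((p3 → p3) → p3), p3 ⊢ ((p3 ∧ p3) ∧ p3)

Derivation (root first):
[∧R] ((p3 → p3) → p3), p3 ⊢ ((p3 ∧ p3) ∧ p3)
  [∧R] ((p3 → p3) → p3), p3 ⊢ (p3 ∧ p3)
    [→L] p3, ((p3 → p3) → p3) ⊢ p3
      [→R]  ⊢ (p3 → p3)
        [Ax] p3 ⊢ p3
      [WL] p3, p3 ⊢ p3
        [Ax] p3 ⊢ p3
    [→L] p3, ((p3 → p3) → p3) ⊢ p3
      [→R]  ⊢ (p3 → p3)
        [Ax] p3 ⊢ p3
      [WL] p3, p3 ⊢ p3
        [Ax] p3 ⊢ p3
  [WL] p3, p3 ⊢ p3
    [Ax] p3 ⊢ p3

Result: YES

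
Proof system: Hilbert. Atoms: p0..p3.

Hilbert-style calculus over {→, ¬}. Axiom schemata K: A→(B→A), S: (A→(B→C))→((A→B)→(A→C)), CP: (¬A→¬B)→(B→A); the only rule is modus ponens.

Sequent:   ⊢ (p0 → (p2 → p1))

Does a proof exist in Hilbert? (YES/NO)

Truth-table refutation:
  v=0000: Γ:[] Δ:[(p0 → (p2 → p1))=T] refutes=False
  v=0001: Γ:[] Δ:[(p0 → (p2 → p1))=T] refutes=False
  v=0010: Γ:[] Δ:[(p0 → (p2 → p1))=T] refutes=False
  v=0011: Γ:[] Δ:[(p0 → (p2 → p1))=T] refutes=False
  v=0100: Γ:[] Δ:[(p0 → (p2 → p1))=T] refutes=False
  v=0101: Γ:[] Δ:[(p0 → (p2 → p1))=T] refutes=False
  v=0110: Γ:[] Δ:[(p0 → (p2 → p1))=T] refutes=False
  v=0111: Γ:[] Δ:[(p0 → (p2 → p1))=T] refutes=False
  v=1000: Γ:[] Δ:[(p0 → (p2 → p1))=T] refutes=False
  v=1001: Γ:[] Δ:[(p0 → (p2 → p1))=T] refutes=False
  v=1010: Γ:[] Δ:[(p0 → (p2 → p1))=F] refutes=True  ← countermodel

Result: NO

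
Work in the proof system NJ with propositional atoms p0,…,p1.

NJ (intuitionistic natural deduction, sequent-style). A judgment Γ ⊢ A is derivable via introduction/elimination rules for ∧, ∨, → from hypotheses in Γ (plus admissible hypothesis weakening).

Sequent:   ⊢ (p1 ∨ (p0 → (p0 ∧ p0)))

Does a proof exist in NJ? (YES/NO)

Derivation trace:
[∨I₂]  ⊢ (p1 ∨ (p0 → (p0 ∧ p0)))
  [→I]  ⊢ (p0 → (p0 ∧ p0))
    [∧I] p0 ⊢ (p0 ∧ p0)
      [Ax] p0 ⊢ p0
      [Ax] p0 ⊢ p0

Result: YES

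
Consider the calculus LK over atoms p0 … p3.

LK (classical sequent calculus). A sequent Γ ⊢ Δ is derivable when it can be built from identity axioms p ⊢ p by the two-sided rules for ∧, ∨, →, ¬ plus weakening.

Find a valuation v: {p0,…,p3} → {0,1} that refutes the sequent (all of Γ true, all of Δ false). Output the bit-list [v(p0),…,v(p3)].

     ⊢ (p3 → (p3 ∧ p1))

Truth-table refutation:
  v=0000: Γ:[] Δ:[(p3 → (p3 ∧ p1))=T] refutes=False
  v=0001: Γ:[] Δ:[(p3 → (p3 ∧ p1))=F] refutes=True  ← countermodel

Result: [0, 0, 0, 1]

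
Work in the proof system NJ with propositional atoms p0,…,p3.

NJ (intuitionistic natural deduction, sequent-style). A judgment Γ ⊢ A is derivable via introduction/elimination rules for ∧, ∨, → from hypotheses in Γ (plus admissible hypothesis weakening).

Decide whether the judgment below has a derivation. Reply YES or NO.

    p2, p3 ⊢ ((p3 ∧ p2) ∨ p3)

Derivation trace:
[∨I₁] p2, p3 ⊢ ((p3 ∧ p2) ∨ p3)
  [∧I] p2, p3 ⊢ (p3 ∧ p2)
    [Ax] p3 ⊢ p3
    [Ax] p2 ⊢ p2

Result: YES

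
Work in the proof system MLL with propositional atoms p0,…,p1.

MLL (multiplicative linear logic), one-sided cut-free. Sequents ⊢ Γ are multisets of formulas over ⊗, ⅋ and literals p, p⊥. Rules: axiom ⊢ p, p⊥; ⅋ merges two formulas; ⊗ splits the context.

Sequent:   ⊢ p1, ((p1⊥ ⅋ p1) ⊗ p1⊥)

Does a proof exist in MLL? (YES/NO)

Derivation (root first):
[⊗]  ⊢ p1, ((p1⊥ ⅋ p1) ⊗ p1⊥)
  [⅋]  ⊢ (p1⊥ ⅋ p1)
    [Ax]  ⊢ p1, p1⊥
  [Ax]  ⊢ p1, p1⊥

Result: YES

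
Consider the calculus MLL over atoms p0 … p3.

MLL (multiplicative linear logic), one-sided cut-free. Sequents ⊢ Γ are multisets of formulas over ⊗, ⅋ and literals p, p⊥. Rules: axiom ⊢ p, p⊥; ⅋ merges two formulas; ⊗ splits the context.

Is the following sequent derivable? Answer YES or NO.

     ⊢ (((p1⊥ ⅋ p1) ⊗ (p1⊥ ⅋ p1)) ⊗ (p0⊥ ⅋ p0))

Derivation (root first):
[⊗]  ⊢ (((p1⊥ ⅋ p1) ⊗ (p1⊥ ⅋ p1)) ⊗ (p0⊥ ⅋ p0))
  [⊗]  ⊢ ((p1⊥ ⅋ p1) ⊗ (p1⊥ ⅋ p1))
    [⅋]  ⊢ (p1⊥ ⅋ p1)
      [Ax]  ⊢ p1, p1⊥
    [⅋]  ⊢ (p1⊥ ⅋ p1)
      [Ax]  ⊢ p1, p1⊥
  [⅋]  ⊢ (p0⊥ ⅋ p0)
    [Ax]  ⊢ p0, p0⊥

Result: YES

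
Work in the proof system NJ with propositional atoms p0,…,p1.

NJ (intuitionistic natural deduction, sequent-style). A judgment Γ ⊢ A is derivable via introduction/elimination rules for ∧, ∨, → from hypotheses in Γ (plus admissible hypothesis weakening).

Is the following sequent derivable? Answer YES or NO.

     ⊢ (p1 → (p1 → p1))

Derivation (root first):
[→I]  ⊢ (p1 → (p1 → p1))
  [Wk] p1 ⊢ (p1 → p1)
    [→I]  ⊢ (p1 → p1)
      [Ax] p1 ⊢ p1

Result: YES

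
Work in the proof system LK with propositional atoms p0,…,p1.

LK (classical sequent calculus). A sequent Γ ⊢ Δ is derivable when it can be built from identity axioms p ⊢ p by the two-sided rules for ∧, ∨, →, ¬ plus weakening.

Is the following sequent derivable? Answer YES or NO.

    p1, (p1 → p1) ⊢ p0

Truth-table refutation:
  v=00: Γ:[p1=F, (p1 → p1)=T] Δ:[p0=F] refutes=False
  v=01: Γ:[p1=T, (p1 → p1)=T] Δ:[p0=F] refutes=True  ← countermodel

Result: NO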